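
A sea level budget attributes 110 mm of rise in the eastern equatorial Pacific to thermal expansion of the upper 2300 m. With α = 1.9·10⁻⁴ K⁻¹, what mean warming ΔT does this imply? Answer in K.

0.252 K

ΔT = Δh/(αH) = 0.11 / (1.9×10⁻⁴ × 2300) ≈ 0.2517 K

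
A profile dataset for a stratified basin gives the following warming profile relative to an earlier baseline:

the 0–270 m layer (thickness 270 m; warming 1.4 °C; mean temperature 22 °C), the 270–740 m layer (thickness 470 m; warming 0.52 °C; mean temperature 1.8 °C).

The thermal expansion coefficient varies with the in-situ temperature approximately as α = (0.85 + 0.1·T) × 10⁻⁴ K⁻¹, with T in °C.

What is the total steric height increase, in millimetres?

140 mm

Layer 1: α = (0.85 + 0.1×22)×10⁻⁴ = 3.05×10⁻⁴ K⁻¹
Layer 2: α = (0.85 + 0.1×1.8)×10⁻⁴ = 1.03×10⁻⁴ K⁻¹
1.4 × 270 × 3.05×10⁻⁴ = 0.11529 m
0.52 × 470 × 1.03×10⁻⁴ = 0.0251732 m
Δh = 0.11529 + 0.0251732 = 0.1404632 m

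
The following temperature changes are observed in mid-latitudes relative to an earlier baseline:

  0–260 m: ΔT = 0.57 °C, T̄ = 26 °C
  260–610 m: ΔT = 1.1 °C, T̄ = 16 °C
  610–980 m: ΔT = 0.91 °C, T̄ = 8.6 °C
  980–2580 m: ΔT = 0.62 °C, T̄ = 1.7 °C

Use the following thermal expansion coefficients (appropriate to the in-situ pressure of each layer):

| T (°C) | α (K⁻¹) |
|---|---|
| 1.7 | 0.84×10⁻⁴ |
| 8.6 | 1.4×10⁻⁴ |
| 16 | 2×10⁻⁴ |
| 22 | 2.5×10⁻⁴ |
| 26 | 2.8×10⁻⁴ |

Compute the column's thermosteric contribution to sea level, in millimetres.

Layer 1 at 26 °C → α = 2.8×10⁻⁴ K⁻¹
Layer 2 at 16 °C → α = 2×10⁻⁴ K⁻¹
Layer 3 at 8.6 °C → α = 1.4×10⁻⁴ K⁻¹
Layer 4 at 1.7 °C → α = 0.84×10⁻⁴ K⁻¹
0–260 m: 2.8×10⁻⁴ × 0.57 × 260 = 0.041496 m
1.1 × 2×10⁻⁴ × 350 = 0.07700 m
610–980 m: 0.91 × 370 × 1.4×10⁻⁴ = 0.047138 m
980–2580 m: 0.62 × 1600 × 0.84×10⁻⁴ = 0.083328 m
Δh = 0.041496 + 0.07700 + 0.047138 + 0.083328 = 0.248962 m ≈ 250 mm

250 mm of thermosteric rise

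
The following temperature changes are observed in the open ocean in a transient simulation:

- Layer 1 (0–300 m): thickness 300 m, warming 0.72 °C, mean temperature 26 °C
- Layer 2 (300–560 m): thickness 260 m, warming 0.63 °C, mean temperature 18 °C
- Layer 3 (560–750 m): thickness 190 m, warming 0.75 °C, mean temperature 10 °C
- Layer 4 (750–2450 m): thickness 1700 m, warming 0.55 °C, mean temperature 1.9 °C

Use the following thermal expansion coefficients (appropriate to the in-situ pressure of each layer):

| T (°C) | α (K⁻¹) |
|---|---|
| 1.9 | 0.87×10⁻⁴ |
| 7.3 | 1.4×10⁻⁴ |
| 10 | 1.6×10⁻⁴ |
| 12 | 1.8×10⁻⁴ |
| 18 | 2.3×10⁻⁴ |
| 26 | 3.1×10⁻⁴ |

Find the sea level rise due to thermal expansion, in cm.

Layer 1 at 26 °C → α = 3.1×10⁻⁴ K⁻¹
Layer 2 at 18 °C → α = 2.3×10⁻⁴ K⁻¹
Layer 3 at 10 °C → α = 1.6×10⁻⁴ K⁻¹
Layer 4 at 1.9 °C → α = 0.87×10⁻⁴ K⁻¹
0.72 × 3.1×10⁻⁴ × 300 = 0.06696 m
300–560 m: 260 × 2.3×10⁻⁴ × 0.63 = 0.037674 m
560–750 m: 1.6×10⁻⁴ × 190 × 0.75 = 0.02280 m
0.87×10⁻⁴ × 0.55 × 1700 = 0.081345 m
Δh = 0.06696 + 0.037674 + 0.02280 + 0.081345 = 0.208779 m

Δh ≈ 20.9 cm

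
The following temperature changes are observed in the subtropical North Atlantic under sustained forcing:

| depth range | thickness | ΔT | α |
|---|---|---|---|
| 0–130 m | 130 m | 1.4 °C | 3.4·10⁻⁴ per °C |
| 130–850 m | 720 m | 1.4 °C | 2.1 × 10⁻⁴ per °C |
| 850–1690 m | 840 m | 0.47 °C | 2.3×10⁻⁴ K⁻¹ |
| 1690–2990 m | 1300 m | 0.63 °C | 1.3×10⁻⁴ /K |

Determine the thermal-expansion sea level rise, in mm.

471 mm of thermosteric rise

130 × 3.4×10⁻⁴ × 1.4 = 0.06188 m
720 × 1.4 × 2.1×10⁻⁴ = 0.21168 m
Layer 3: 0.47 × 2.3×10⁻⁴ × 840 = 0.090804 m
Layer 4: 1300 × 0.63 × 1.3×10⁻⁴ = 0.10647 m
Δh = 0.06188 + 0.21168 + 0.090804 + 0.10647 = 0.470834 m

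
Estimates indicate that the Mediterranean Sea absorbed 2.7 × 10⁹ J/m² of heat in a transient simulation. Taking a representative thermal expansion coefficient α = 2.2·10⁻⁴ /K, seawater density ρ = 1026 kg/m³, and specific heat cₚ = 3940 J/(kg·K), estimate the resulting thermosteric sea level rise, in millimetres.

Δh = αQ/(ρcₚ) = 2.2×10⁻⁴ × 2.7×10⁹ / (1026 × 3940) ≈ 0.14694 m

147 mm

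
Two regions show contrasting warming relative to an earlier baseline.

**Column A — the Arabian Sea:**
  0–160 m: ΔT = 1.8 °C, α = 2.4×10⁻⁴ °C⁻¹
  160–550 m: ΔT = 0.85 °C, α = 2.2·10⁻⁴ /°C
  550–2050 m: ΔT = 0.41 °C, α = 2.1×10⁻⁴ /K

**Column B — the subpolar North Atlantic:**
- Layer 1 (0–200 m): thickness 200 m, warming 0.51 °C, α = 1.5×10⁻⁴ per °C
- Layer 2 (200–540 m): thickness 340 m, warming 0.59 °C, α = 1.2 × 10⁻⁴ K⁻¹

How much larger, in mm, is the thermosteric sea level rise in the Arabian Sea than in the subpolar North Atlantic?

230 mm larger

A Layer 1: 1.8 × 2.4×10⁻⁴ × 160 = 0.06912 m
A Layer 2: 0.85 × 390 × 2.2×10⁻⁴ = 0.07293 m
A Layer 3: 2.1×10⁻⁴ × 0.41 × 1500 = 0.12915 m
A total: 0.27120 m
B 1.5×10⁻⁴ × 200 × 0.51 = 0.01530 m
B Layer 2: 0.59 × 1.2×10⁻⁴ × 340 = 0.024072 m
B total: 0.039372 m
Difference: 0.27120 − 0.039372 = 0.231828 m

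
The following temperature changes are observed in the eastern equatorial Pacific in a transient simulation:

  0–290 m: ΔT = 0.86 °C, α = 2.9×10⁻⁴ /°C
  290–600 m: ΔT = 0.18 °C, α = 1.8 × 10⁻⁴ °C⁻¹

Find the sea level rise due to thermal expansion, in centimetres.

Layer 1: 290 × 0.86 × 2.9×10⁻⁴ = 0.072326 m
310 × 1.8×10⁻⁴ × 0.18 = 0.010044 m
Δh = 0.072326 + 0.010044 = 0.08237 m

8.24 cm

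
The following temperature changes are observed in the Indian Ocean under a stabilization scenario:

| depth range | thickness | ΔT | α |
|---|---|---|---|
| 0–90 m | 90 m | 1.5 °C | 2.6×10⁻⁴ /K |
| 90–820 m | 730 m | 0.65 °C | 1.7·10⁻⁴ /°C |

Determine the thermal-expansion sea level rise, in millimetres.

0–90 m: 2.6×10⁻⁴ × 90 × 1.5 = 0.03510 m
1.7×10⁻⁴ × 730 × 0.65 = 0.080665 m
Δh = 0.03510 + 0.080665 = 0.115765 m

Δh ≈ 116 mm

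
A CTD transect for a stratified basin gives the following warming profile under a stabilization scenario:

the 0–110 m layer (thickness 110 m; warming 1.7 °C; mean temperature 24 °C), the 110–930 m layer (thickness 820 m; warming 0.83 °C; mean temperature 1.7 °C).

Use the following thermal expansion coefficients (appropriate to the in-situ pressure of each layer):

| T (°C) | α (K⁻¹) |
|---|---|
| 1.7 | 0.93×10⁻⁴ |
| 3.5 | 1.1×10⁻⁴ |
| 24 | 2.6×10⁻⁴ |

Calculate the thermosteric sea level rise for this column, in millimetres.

about 110 mm

Layer 1 at 24 °C → α = 2.6×10⁻⁴ K⁻¹
Layer 2 at 1.7 °C → α = 0.93×10⁻⁴ K⁻¹
110 × 1.7 × 2.6×10⁻⁴ = 0.04862 m
0.83 × 820 × 0.93×10⁻⁴ = 0.0632958 m
Δh = 0.04862 + 0.0632958 = 0.1119158 m ≈ 110 mm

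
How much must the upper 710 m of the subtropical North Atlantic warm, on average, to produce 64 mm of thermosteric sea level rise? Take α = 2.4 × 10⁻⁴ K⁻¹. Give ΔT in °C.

ΔT = Δh/(αH) = 0.064 / (2.4×10⁻⁴ × 710) ≈ 0.3756 °C

ΔT ≈ 0.376 °C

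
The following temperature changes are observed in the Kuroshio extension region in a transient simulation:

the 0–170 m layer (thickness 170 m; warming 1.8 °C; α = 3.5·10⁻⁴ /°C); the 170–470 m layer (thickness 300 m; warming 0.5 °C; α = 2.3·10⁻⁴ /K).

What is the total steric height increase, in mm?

140 mm

0–170 m: 3.5×10⁻⁴ × 1.8 × 170 = 0.10710 m
Layer 2: 300 × 0.5 × 2.3×10⁻⁴ = 0.03450 m
Δh = 0.10710 + 0.03450 = 0.14160 m ≈ 140 mm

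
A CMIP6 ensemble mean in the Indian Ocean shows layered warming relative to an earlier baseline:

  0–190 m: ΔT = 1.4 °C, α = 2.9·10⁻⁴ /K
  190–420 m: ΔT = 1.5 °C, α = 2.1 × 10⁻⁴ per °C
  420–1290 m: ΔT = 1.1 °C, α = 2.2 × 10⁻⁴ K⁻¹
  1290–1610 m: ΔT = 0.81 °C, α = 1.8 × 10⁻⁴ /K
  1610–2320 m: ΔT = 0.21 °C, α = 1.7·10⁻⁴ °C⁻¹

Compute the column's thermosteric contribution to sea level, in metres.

2.9×10⁻⁴ × 190 × 1.4 = 0.07714 m
2.1×10⁻⁴ × 230 × 1.5 = 0.07245 m
2.2×10⁻⁴ × 1.1 × 870 = 0.21054 m
Layer 4: 0.81 × 1.8×10⁻⁴ × 320 = 0.046656 m
0.21 × 1.7×10⁻⁴ × 710 = 0.025347 m
Δh = 0.07714 + 0.07245 + 0.21054 + 0.046656 + 0.025347 = 0.432133 m ≈ 0.43 m

0.43 m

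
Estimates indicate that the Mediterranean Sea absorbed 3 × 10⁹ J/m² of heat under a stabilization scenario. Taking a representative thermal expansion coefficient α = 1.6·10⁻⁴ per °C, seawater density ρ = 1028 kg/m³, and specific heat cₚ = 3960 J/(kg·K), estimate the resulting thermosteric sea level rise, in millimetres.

Δh ≈ 120 mm

Δh = αQ/(ρcₚ) = 1.6×10⁻⁴ × 3×10⁹ / (1028 × 3960) ≈ 0.11791 m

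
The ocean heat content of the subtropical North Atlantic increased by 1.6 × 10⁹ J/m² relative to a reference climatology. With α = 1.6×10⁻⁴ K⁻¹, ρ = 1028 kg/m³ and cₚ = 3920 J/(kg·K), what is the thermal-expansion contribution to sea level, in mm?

about 64 mm

Δh = αQ/(ρcₚ) = 1.6×10⁻⁴ × 1.6×10⁹ / (1028 × 3920) ≈ 0.063527 m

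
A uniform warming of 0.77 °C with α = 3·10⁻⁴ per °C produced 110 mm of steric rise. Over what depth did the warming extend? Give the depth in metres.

476 m

H = Δh/(αΔT) = 0.11 / (3×10⁻⁴ × 0.77) ≈ 476.2 m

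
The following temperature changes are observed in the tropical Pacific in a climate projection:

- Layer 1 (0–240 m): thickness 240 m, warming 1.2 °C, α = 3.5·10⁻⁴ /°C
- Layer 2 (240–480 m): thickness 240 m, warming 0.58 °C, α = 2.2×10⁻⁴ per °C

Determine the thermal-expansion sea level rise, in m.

0.131 m

0–240 m: 1.2 × 3.5×10⁻⁴ × 240 = 0.10080 m
240–480 m: 0.58 × 2.2×10⁻⁴ × 240 = 0.030624 m
Δh = 0.10080 + 0.030624 = 0.131424 m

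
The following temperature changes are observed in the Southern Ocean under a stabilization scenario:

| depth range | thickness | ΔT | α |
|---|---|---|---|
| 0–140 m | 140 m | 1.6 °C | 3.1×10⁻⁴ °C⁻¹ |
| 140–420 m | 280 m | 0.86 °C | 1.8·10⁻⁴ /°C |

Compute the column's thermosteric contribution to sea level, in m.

0–140 m: 140 × 3.1×10⁻⁴ × 1.6 = 0.06944 m
140–420 m: 0.86 × 280 × 1.8×10⁻⁴ = 0.043344 m
Δh = 0.06944 + 0.043344 = 0.112784 m ≈ 0.113 m

about 0.113 m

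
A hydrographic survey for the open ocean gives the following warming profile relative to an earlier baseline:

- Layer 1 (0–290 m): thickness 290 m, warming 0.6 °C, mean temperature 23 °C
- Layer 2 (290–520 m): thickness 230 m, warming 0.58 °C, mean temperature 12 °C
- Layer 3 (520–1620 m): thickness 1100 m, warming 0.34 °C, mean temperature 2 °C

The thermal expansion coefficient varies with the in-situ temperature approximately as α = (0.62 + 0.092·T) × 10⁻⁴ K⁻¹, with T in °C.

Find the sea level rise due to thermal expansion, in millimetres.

about 101 mm

Layer 1: α = (0.62 + 0.092×23)×10⁻⁴ = 2.736×10⁻⁴ K⁻¹
Layer 2: α = (0.62 + 0.092×12)×10⁻⁴ = 1.724×10⁻⁴ K⁻¹
Layer 3: α = (0.62 + 0.092×2)×10⁻⁴ = 0.804×10⁻⁴ K⁻¹
Layer 1: 290 × 2.736×10⁻⁴ × 0.6 = 0.0476064 m
1.724×10⁻⁴ × 0.58 × 230 = 0.02299816 m
Layer 3: 1100 × 0.804×10⁻⁴ × 0.34 = 0.0300696 m
Δh = 0.0476064 + 0.02299816 + 0.0300696 = 0.10067416 m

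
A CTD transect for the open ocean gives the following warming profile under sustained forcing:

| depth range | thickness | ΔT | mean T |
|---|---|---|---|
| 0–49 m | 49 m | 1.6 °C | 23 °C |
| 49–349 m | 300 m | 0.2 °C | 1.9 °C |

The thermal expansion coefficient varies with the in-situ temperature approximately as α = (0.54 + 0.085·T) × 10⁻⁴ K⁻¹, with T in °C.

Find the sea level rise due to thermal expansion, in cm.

Layer 1: α = (0.54 + 0.085×23)×10⁻⁴ = 2.495×10⁻⁴ K⁻¹
Layer 2: α = (0.54 + 0.085×1.9)×10⁻⁴ = 0.7015×10⁻⁴ K⁻¹
0–49 m: 2.495×10⁻⁴ × 1.6 × 49 = 0.0195608 m
49–349 m: 0.2 × 300 × 0.7015×10⁻⁴ = 0.004209 m
Δh = 0.0195608 + 0.004209 = 0.0237698 m

2.38 cm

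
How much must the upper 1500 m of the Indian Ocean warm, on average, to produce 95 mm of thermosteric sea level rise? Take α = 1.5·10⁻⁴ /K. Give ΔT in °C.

ΔT ≈ 0.42 °C

ΔT = Δh/(αH) = 0.095 / (1.5×10⁻⁴ × 1500) ≈ 0.4222 °C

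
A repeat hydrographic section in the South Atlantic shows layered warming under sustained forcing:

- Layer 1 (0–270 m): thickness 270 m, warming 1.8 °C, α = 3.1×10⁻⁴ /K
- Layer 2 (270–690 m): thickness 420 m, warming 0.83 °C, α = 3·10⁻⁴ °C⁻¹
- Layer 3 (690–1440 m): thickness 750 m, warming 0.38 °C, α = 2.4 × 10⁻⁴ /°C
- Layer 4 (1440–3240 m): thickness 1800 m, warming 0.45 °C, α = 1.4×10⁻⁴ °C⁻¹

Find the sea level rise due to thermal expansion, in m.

about 0.44 m

Layer 1: 270 × 1.8 × 3.1×10⁻⁴ = 0.15066 m
0.83 × 420 × 3×10⁻⁴ = 0.10458 m
690–1440 m: 750 × 2.4×10⁻⁴ × 0.38 = 0.06840 m
1800 × 1.4×10⁻⁴ × 0.45 = 0.11340 m
Δh = 0.15066 + 0.10458 + 0.06840 + 0.11340 = 0.43704 m ≈ 0.44 m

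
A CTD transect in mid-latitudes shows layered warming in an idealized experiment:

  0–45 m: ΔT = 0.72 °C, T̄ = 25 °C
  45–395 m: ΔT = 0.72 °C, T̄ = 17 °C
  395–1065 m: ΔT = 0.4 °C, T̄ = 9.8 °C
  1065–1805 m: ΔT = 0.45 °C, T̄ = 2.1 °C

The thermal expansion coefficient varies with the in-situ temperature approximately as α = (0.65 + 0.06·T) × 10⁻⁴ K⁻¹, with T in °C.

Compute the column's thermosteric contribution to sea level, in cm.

Layer 1: α = (0.65 + 0.06×25)×10⁻⁴ = 2.15×10⁻⁴ K⁻¹
Layer 2: α = (0.65 + 0.06×17)×10⁻⁴ = 1.67×10⁻⁴ K⁻¹
Layer 3: α = (0.65 + 0.06×9.8)×10⁻⁴ = 1.238×10⁻⁴ K⁻¹
Layer 4: α = (0.65 + 0.06×2.1)×10⁻⁴ = 0.776×10⁻⁴ K⁻¹
Layer 1: 2.15×10⁻⁴ × 45 × 0.72 = 0.006966 m
45–395 m: 1.67×10⁻⁴ × 350 × 0.72 = 0.042084 m
395–1065 m: 1.238×10⁻⁴ × 670 × 0.4 = 0.0331784 m
0.776×10⁻⁴ × 0.45 × 740 = 0.0258408 m
Δh = 0.006966 + 0.042084 + 0.0331784 + 0.0258408 = 0.1080692 m

Δh ≈ 11 cm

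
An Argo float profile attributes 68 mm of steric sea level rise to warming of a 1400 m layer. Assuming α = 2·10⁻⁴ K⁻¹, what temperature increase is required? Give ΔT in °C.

ΔT ≈ 0.24 °C

ΔT = Δh/(αH) = 0.068 / (2×10⁻⁴ × 1400) ≈ 0.2429 °C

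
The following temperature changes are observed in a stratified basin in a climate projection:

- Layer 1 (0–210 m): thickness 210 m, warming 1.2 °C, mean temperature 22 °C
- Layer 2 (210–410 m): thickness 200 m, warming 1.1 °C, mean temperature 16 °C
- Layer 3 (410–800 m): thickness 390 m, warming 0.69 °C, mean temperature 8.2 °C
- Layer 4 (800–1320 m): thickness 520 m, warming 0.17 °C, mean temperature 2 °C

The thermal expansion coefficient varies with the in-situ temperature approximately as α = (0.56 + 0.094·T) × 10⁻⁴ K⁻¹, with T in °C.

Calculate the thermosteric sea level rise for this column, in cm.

Layer 1: α = (0.56 + 0.094×22)×10⁻⁴ = 2.628×10⁻⁴ K⁻¹
Layer 2: α = (0.56 + 0.094×16)×10⁻⁴ = 2.064×10⁻⁴ K⁻¹
Layer 3: α = (0.56 + 0.094×8.2)×10⁻⁴ = 1.3308×10⁻⁴ K⁻¹
Layer 4: α = (0.56 + 0.094×2)×10⁻⁴ = 0.748×10⁻⁴ K⁻¹
210 × 1.2 × 2.628×10⁻⁴ = 0.0662256 m
210–410 m: 200 × 2.064×10⁻⁴ × 1.1 = 0.045408 m
0.69 × 1.3308×10⁻⁴ × 390 = 0.035811828 m
0.17 × 0.748×10⁻⁴ × 520 = 0.00661232 m
Δh = 0.0662256 + 0.045408 + 0.035811828 + 0.00661232 = 0.154057748 m

Δh ≈ 15.4 cm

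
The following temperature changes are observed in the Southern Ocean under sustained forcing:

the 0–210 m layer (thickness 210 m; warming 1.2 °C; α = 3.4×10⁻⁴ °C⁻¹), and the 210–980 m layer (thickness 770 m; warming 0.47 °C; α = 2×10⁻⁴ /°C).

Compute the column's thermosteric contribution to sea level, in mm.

158 mm of thermosteric rise

Layer 1: 3.4×10⁻⁴ × 1.2 × 210 = 0.08568 m
770 × 0.47 × 2×10⁻⁴ = 0.07238 m
Δh = 0.08568 + 0.07238 = 0.15806 m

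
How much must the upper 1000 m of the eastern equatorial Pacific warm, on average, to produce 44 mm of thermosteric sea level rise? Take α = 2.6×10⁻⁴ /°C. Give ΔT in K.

ΔT = Δh/(αH) = 0.044 / (2.6×10⁻⁴ × 1000) ≈ 0.1692 K

ΔT ≈ 0.17 K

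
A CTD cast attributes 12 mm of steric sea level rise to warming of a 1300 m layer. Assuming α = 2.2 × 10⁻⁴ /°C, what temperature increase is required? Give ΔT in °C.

ΔT = Δh/(αH) = 0.012 / (2.2×10⁻⁴ × 1300) ≈ 0.04196 °C

0.042 °C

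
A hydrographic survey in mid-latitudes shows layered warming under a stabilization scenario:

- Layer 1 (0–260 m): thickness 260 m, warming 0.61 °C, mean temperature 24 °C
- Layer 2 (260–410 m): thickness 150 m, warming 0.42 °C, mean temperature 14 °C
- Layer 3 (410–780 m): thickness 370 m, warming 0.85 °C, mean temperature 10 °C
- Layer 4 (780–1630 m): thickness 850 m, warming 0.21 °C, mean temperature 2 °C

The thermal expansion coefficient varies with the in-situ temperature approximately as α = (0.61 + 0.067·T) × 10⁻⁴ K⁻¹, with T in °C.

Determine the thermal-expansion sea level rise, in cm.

9.8 cm of thermosteric rise

Layer 1: α = (0.61 + 0.067×24)×10⁻⁴ = 2.218×10⁻⁴ K⁻¹
Layer 2: α = (0.61 + 0.067×14)×10⁻⁴ = 1.548×10⁻⁴ K⁻¹
Layer 3: α = (0.61 + 0.067×10)×10⁻⁴ = 1.28×10⁻⁴ K⁻¹
Layer 4: α = (0.61 + 0.067×2)×10⁻⁴ = 0.744×10⁻⁴ K⁻¹
Layer 1: 260 × 2.218×10⁻⁴ × 0.61 = 0.03517748 m
0.42 × 150 × 1.548×10⁻⁴ = 0.0097524 m
Layer 3: 0.85 × 370 × 1.28×10⁻⁴ = 0.040256 m
Layer 4: 850 × 0.744×10⁻⁴ × 0.21 = 0.0132804 m
Δh = 0.03517748 + 0.0097524 + 0.040256 + 0.0132804 = 0.09846628 m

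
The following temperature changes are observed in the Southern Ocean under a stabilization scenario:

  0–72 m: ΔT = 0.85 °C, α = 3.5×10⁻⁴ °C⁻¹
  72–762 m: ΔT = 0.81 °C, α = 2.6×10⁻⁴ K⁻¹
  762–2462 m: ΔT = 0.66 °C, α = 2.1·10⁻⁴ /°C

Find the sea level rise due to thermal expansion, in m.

0–72 m: 72 × 3.5×10⁻⁴ × 0.85 = 0.02142 m
690 × 0.81 × 2.6×10⁻⁴ = 0.145314 m
Layer 3: 0.66 × 2.1×10⁻⁴ × 1700 = 0.23562 m
Δh = 0.02142 + 0.145314 + 0.23562 = 0.402354 m

0.402 m of thermosteric rise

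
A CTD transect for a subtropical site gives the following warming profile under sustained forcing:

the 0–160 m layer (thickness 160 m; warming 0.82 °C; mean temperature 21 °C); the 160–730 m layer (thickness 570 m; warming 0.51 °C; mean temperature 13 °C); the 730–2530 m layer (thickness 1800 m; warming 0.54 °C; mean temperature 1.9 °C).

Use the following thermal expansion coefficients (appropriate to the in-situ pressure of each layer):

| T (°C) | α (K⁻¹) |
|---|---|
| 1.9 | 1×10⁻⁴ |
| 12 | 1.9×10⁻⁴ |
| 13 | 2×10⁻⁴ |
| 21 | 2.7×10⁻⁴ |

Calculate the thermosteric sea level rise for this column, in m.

Layer 1 at 21 °C → α = 2.7×10⁻⁴ K⁻¹
Layer 2 at 13 °C → α = 2×10⁻⁴ K⁻¹
Layer 3 at 1.9 °C → α = 1×10⁻⁴ K⁻¹
0–160 m: 0.82 × 2.7×10⁻⁴ × 160 = 0.035424 m
2×10⁻⁴ × 570 × 0.51 = 0.05814 m
1800 × 0.54 × 1×10⁻⁴ = 0.09720 m
Δh = 0.035424 + 0.05814 + 0.09720 = 0.190764 m ≈ 0.191 m

Δh = 0.191 m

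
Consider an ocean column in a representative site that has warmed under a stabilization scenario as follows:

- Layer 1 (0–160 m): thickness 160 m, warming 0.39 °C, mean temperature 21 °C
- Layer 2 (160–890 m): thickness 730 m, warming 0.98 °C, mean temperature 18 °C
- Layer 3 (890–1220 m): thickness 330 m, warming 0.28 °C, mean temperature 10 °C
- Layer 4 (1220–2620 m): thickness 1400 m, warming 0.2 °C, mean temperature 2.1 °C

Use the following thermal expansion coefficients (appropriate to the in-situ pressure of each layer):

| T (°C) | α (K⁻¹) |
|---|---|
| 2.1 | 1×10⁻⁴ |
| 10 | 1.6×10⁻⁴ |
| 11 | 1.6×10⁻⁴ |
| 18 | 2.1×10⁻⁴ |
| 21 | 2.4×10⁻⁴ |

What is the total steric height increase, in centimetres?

Layer 1 at 21 °C → α = 2.4×10⁻⁴ K⁻¹
Layer 2 at 18 °C → α = 2.1×10⁻⁴ K⁻¹
Layer 3 at 10 °C → α = 1.6×10⁻⁴ K⁻¹
Layer 4 at 2.1 °C → α = 1×10⁻⁴ K⁻¹
0–160 m: 160 × 2.4×10⁻⁴ × 0.39 = 0.014976 m
730 × 2.1×10⁻⁴ × 0.98 = 0.150234 m
Layer 3: 0.28 × 330 × 1.6×10⁻⁴ = 0.014784 m
1220–2620 m: 0.2 × 1400 × 1×10⁻⁴ = 0.02800 m
Δh = 0.014976 + 0.150234 + 0.014784 + 0.02800 = 0.207994 m ≈ 20.8 cm

Δh = 20.8 cm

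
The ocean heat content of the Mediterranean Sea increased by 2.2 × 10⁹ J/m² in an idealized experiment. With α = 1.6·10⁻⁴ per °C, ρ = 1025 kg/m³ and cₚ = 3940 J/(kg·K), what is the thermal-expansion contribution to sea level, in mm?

about 87.2 mm

Δh = αQ/(ρcₚ) = 1.6×10⁻⁴ × 2.2×10⁹ / (1025 × 3940) ≈ 0.087161 m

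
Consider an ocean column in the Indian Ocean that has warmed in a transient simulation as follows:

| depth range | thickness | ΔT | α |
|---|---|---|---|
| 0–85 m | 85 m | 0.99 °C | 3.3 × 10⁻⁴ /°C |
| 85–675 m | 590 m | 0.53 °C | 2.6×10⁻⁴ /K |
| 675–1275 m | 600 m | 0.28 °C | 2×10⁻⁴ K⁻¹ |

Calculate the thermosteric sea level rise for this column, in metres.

Δh = 0.14 m

0–85 m: 0.99 × 85 × 3.3×10⁻⁴ = 0.0277695 m
85–675 m: 2.6×10⁻⁴ × 590 × 0.53 = 0.081302 m
600 × 2×10⁻⁴ × 0.28 = 0.03360 m
Δh = 0.0277695 + 0.081302 + 0.03360 = 0.1426715 m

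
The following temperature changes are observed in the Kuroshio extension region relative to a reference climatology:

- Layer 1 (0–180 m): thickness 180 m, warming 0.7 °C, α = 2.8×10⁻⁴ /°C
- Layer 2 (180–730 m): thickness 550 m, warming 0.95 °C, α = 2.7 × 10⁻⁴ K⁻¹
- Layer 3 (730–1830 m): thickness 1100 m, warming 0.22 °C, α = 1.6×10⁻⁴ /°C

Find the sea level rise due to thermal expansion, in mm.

0–180 m: 180 × 2.8×10⁻⁴ × 0.7 = 0.03528 m
550 × 0.95 × 2.7×10⁻⁴ = 0.141075 m
Layer 3: 1100 × 1.6×10⁻⁴ × 0.22 = 0.03872 m
Δh = 0.03528 + 0.141075 + 0.03872 = 0.215075 m

Δh ≈ 220 mm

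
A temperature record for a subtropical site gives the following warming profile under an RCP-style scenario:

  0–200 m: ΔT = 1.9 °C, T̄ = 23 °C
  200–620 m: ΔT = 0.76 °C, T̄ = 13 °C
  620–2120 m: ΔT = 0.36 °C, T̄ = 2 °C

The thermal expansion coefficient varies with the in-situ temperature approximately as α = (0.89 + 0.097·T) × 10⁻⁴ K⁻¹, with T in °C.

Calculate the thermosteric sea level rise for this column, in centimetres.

Layer 1: α = (0.89 + 0.097×23)×10⁻⁴ = 3.121×10⁻⁴ K⁻¹
Layer 2: α = (0.89 + 0.097×13)×10⁻⁴ = 2.151×10⁻⁴ K⁻¹
Layer 3: α = (0.89 + 0.097×2)×10⁻⁴ = 1.084×10⁻⁴ K⁻¹
1.9 × 200 × 3.121×10⁻⁴ = 0.118598 m
200–620 m: 2.151×10⁻⁴ × 0.76 × 420 = 0.06865992 m
1.084×10⁻⁴ × 1500 × 0.36 = 0.058536 m
Δh = 0.118598 + 0.06865992 + 0.058536 = 0.24579392 m

Δh ≈ 24.6 cm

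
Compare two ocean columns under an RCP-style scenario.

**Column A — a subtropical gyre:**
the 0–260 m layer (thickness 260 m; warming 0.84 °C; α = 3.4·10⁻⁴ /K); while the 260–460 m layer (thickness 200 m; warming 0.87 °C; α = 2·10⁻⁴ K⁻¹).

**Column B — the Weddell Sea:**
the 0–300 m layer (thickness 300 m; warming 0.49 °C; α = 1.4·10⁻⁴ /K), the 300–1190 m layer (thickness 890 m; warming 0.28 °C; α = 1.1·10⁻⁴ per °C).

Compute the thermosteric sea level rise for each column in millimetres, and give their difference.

Δh_A ≈ 110 mm, Δh_B ≈ 48 mm; difference ≈ 61 mm

A 0–260 m: 3.4×10⁻⁴ × 0.84 × 260 = 0.074256 m
A 200 × 2×10⁻⁴ × 0.87 = 0.03480 m
A total: 0.109056 m
B 300 × 1.4×10⁻⁴ × 0.49 = 0.02058 m
B 890 × 0.28 × 1.1×10⁻⁴ = 0.027412 m
B total: 0.047992 m
Difference: 0.109056 − 0.047992 = 0.061064 m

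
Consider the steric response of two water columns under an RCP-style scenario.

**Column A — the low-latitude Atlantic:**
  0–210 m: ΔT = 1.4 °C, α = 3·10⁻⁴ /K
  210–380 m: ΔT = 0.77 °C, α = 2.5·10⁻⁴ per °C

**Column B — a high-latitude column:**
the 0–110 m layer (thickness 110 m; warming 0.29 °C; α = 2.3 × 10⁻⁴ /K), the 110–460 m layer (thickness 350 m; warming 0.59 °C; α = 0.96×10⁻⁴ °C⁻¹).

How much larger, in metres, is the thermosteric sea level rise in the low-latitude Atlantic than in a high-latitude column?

A 0–210 m: 1.4 × 3×10⁻⁴ × 210 = 0.08820 m
A Layer 2: 0.77 × 2.5×10⁻⁴ × 170 = 0.032725 m
A total: 0.120925 m
B 0.29 × 110 × 2.3×10⁻⁴ = 0.007337 m
B 0.96×10⁻⁴ × 350 × 0.59 = 0.019824 m
B total: 0.027161 m
Difference: 0.120925 − 0.027161 = 0.093764 m

Δh_A − Δh_B ≈ 0.0938 m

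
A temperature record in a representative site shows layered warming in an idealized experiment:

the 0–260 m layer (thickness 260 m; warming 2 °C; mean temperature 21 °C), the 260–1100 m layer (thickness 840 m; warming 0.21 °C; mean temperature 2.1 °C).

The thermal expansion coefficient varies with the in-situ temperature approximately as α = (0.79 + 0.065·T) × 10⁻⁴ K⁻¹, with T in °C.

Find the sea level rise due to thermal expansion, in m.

Δh ≈ 0.128 m

Layer 1: α = (0.79 + 0.065×21)×10⁻⁴ = 2.155×10⁻⁴ K⁻¹
Layer 2: α = (0.79 + 0.065×2.1)×10⁻⁴ = 0.9265×10⁻⁴ K⁻¹
Layer 1: 260 × 2 × 2.155×10⁻⁴ = 0.11206 m
Layer 2: 840 × 0.9265×10⁻⁴ × 0.21 = 0.01634346 m
Δh = 0.11206 + 0.01634346 = 0.12840346 m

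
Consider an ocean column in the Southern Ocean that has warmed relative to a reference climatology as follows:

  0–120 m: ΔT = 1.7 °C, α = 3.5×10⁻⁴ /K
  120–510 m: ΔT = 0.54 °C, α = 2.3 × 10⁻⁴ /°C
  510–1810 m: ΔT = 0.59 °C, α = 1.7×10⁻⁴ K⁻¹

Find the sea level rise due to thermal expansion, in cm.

25.0 cm of thermosteric rise

Layer 1: 120 × 3.5×10⁻⁴ × 1.7 = 0.07140 m
Layer 2: 390 × 2.3×10⁻⁴ × 0.54 = 0.048438 m
510–1810 m: 1.7×10⁻⁴ × 0.59 × 1300 = 0.13039 m
Δh = 0.07140 + 0.048438 + 0.13039 = 0.250228 m ≈ 25.0 cm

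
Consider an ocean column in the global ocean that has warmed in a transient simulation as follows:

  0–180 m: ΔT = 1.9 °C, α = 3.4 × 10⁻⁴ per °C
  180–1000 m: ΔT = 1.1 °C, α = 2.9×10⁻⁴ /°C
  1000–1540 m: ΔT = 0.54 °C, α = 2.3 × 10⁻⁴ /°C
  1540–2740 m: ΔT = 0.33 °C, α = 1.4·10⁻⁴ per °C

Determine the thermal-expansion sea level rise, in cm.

180 × 1.9 × 3.4×10⁻⁴ = 0.11628 m
Layer 2: 1.1 × 2.9×10⁻⁴ × 820 = 0.26158 m
540 × 0.54 × 2.3×10⁻⁴ = 0.067068 m
1.4×10⁻⁴ × 0.33 × 1200 = 0.05544 m
Δh = 0.11628 + 0.26158 + 0.067068 + 0.05544 = 0.500368 m ≈ 50.0 cm

50.0 cm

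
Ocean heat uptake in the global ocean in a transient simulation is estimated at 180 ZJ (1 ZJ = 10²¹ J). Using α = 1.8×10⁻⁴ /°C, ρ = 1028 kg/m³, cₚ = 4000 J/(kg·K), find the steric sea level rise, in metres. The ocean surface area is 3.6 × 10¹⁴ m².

Δh = 0.0219 m

Per unit area: Q = 180×10²¹ / (3.6×10¹⁴) = 5×10⁸ J/m²
Δh = αQ/(ρcₚ) = 1.8×10⁻⁴ × 5×10⁸ / (1028 × 4000) ≈ 0.021887 m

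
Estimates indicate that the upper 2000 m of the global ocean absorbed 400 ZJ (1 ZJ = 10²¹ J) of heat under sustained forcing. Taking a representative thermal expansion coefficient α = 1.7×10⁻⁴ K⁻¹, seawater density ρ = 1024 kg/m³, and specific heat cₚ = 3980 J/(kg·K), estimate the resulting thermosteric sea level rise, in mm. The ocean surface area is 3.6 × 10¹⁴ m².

46.3 mm

Per unit area: Q = 400×10²¹ / (3.6×10¹⁴) ≈ 1.111×10⁹ J/m²
Δh = αQ/(ρcₚ) = 1.7×10⁻⁴ × 1.111×10⁹ / (1024 × 3980) ≈ 0.046343 m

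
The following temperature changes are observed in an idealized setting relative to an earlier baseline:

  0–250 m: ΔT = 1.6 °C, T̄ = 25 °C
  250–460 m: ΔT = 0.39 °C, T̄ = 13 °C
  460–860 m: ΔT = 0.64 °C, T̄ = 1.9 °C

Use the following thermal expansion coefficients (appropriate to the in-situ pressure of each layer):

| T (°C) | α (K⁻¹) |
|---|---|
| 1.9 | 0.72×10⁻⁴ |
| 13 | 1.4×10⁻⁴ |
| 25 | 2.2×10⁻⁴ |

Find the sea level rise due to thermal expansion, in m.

about 0.118 m

Layer 1 at 25 °C → α = 2.2×10⁻⁴ K⁻¹
Layer 2 at 13 °C → α = 1.4×10⁻⁴ K⁻¹
Layer 3 at 1.9 °C → α = 0.72×10⁻⁴ K⁻¹
250 × 1.6 × 2.2×10⁻⁴ = 0.08800 m
250–460 m: 0.39 × 210 × 1.4×10⁻⁴ = 0.011466 m
460–860 m: 0.64 × 400 × 0.72×10⁻⁴ = 0.018432 m
Δh = 0.08800 + 0.011466 + 0.018432 = 0.117898 m ≈ 0.118 m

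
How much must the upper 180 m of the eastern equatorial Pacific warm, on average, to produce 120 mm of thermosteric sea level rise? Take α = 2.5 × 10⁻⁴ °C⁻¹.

ΔT ≈ 2.67 °C

ΔT = Δh/(αH) = 0.12 / (2.5×10⁻⁴ × 180) ≈ 2.667 °C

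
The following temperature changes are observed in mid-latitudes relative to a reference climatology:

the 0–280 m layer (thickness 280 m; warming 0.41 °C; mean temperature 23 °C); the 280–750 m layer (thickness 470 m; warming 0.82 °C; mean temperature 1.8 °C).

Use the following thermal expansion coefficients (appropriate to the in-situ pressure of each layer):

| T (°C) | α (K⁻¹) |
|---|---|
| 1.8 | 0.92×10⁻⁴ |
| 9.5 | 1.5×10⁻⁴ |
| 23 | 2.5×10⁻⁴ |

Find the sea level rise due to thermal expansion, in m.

Layer 1 at 23 °C → α = 2.5×10⁻⁴ K⁻¹
Layer 2 at 1.8 °C → α = 0.92×10⁻⁴ K⁻¹
Layer 1: 0.41 × 280 × 2.5×10⁻⁴ = 0.02870 m
470 × 0.82 × 0.92×10⁻⁴ = 0.0354568 m
Δh = 0.02870 + 0.0354568 = 0.0641568 m ≈ 0.064 m

Δh = 0.064 m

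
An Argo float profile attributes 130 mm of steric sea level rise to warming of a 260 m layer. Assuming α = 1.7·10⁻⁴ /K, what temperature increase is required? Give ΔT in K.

ΔT = Δh/(αH) = 0.13 / (1.7×10⁻⁴ × 260) ≈ 2.941 K

ΔT ≈ 2.9 K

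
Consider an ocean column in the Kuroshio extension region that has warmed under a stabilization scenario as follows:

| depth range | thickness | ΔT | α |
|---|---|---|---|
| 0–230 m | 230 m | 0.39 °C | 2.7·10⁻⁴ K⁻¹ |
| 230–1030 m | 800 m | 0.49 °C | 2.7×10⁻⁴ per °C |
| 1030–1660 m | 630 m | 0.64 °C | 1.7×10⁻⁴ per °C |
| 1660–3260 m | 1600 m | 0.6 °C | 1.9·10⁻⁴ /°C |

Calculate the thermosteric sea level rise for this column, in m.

0–230 m: 230 × 2.7×10⁻⁴ × 0.39 = 0.024219 m
2.7×10⁻⁴ × 0.49 × 800 = 0.10584 m
1.7×10⁻⁴ × 0.64 × 630 = 0.068544 m
Layer 4: 1.9×10⁻⁴ × 0.6 × 1600 = 0.18240 m
Δh = 0.024219 + 0.10584 + 0.068544 + 0.18240 = 0.381003 m ≈ 0.381 m

Δh ≈ 0.381 m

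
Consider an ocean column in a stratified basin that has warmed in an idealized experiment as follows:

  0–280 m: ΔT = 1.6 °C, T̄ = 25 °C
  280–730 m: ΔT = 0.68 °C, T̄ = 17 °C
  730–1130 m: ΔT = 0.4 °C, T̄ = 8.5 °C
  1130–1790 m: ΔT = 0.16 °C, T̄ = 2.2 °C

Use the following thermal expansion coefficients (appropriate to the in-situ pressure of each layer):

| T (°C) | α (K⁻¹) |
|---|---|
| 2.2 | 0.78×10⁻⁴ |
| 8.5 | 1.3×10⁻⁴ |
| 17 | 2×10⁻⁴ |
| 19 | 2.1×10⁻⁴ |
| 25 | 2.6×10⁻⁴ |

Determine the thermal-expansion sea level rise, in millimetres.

Δh ≈ 207 mm

Layer 1 at 25 °C → α = 2.6×10⁻⁴ K⁻¹
Layer 2 at 17 °C → α = 2×10⁻⁴ K⁻¹
Layer 3 at 8.5 °C → α = 1.3×10⁻⁴ K⁻¹
Layer 4 at 2.2 °C → α = 0.78×10⁻⁴ K⁻¹
1.6 × 2.6×10⁻⁴ × 280 = 0.11648 m
Layer 2: 2×10⁻⁴ × 0.68 × 450 = 0.06120 m
730–1130 m: 0.4 × 400 × 1.3×10⁻⁴ = 0.02080 m
0.78×10⁻⁴ × 660 × 0.16 = 0.0082368 m
Δh = 0.11648 + 0.06120 + 0.02080 + 0.0082368 = 0.2067168 m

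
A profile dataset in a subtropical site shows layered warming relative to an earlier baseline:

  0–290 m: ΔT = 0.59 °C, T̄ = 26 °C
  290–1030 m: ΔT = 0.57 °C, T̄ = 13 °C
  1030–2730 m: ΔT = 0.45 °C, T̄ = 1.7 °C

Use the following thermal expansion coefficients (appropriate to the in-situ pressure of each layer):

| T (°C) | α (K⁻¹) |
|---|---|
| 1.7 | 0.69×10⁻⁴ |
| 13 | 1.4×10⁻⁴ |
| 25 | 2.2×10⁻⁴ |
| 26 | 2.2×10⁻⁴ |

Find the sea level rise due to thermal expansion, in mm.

Layer 1 at 26 °C → α = 2.2×10⁻⁴ K⁻¹
Layer 2 at 13 °C → α = 1.4×10⁻⁴ K⁻¹
Layer 3 at 1.7 °C → α = 0.69×10⁻⁴ K⁻¹
0–290 m: 0.59 × 2.2×10⁻⁴ × 290 = 0.037642 m
1.4×10⁻⁴ × 0.57 × 740 = 0.059052 m
Layer 3: 0.69×10⁻⁴ × 0.45 × 1700 = 0.052785 m
Δh = 0.037642 + 0.059052 + 0.052785 = 0.149479 m

149 mm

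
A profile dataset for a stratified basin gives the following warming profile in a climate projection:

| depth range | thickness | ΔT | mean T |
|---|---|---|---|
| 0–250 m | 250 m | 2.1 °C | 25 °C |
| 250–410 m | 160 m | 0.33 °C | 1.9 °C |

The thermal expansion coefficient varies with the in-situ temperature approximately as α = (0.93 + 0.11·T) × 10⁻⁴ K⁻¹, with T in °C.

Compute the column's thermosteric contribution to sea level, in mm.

Δh = 200 mm

Layer 1: α = (0.93 + 0.11×25)×10⁻⁴ = 3.68×10⁻⁴ K⁻¹
Layer 2: α = (0.93 + 0.11×1.9)×10⁻⁴ = 1.139×10⁻⁴ K⁻¹
0–250 m: 3.68×10⁻⁴ × 250 × 2.1 = 0.19320 m
1.139×10⁻⁴ × 160 × 0.33 = 0.00601392 m
Δh = 0.19320 + 0.00601392 = 0.19921392 m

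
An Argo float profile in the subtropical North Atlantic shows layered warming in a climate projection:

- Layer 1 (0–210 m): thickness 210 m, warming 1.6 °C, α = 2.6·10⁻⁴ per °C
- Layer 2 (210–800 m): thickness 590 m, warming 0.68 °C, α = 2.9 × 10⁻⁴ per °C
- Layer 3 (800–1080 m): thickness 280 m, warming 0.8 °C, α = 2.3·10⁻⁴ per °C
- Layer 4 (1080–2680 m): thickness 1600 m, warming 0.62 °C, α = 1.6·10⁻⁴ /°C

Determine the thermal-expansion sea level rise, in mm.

Layer 1: 1.6 × 210 × 2.6×10⁻⁴ = 0.08736 m
0.68 × 2.9×10⁻⁴ × 590 = 0.116348 m
800–1080 m: 2.3×10⁻⁴ × 280 × 0.8 = 0.05152 m
Layer 4: 1.6×10⁻⁴ × 0.62 × 1600 = 0.15872 m
Δh = 0.08736 + 0.116348 + 0.05152 + 0.15872 = 0.413948 m

414 mm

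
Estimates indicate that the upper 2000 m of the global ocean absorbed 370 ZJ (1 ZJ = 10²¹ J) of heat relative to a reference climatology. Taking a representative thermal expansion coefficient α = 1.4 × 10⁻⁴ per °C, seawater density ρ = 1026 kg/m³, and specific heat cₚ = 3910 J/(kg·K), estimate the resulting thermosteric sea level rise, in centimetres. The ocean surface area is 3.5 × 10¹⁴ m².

Per unit area: Q = 370×10²¹ / (3.5×10¹⁴) ≈ 1.057×10⁹ J/m²
Δh = αQ/(ρcₚ) = 1.4×10⁻⁴ × 1.057×10⁹ / (1026 × 3910) ≈ 0.036887 m

Δh ≈ 3.7 cm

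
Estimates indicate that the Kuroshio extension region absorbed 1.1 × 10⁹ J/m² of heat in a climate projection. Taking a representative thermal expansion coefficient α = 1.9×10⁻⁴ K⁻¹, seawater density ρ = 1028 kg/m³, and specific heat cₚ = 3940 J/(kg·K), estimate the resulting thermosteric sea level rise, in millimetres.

Δh = αQ/(ρcₚ) = 1.9×10⁻⁴ × 1.1×10⁹ / (1028 × 3940) ≈ 0.051601 m

51.6 mm of thermosteric rise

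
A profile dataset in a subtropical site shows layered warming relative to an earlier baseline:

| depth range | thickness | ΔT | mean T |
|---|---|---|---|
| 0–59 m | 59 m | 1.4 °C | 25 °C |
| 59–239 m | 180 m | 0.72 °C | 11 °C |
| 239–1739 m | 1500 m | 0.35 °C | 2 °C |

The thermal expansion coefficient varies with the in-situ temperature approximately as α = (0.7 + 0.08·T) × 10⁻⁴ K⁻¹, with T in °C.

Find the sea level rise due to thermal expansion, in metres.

0.0879 m

Layer 1: α = (0.7 + 0.08×25)×10⁻⁴ = 2.7×10⁻⁴ K⁻¹
Layer 2: α = (0.7 + 0.08×11)×10⁻⁴ = 1.58×10⁻⁴ K⁻¹
Layer 3: α = (0.7 + 0.08×2)×10⁻⁴ = 0.86×10⁻⁴ K⁻¹
2.7×10⁻⁴ × 59 × 1.4 = 0.022302 m
Layer 2: 1.58×10⁻⁴ × 180 × 0.72 = 0.0204768 m
0.86×10⁻⁴ × 0.35 × 1500 = 0.04515 m
Δh = 0.022302 + 0.0204768 + 0.04515 = 0.0879288 m ≈ 0.0879 m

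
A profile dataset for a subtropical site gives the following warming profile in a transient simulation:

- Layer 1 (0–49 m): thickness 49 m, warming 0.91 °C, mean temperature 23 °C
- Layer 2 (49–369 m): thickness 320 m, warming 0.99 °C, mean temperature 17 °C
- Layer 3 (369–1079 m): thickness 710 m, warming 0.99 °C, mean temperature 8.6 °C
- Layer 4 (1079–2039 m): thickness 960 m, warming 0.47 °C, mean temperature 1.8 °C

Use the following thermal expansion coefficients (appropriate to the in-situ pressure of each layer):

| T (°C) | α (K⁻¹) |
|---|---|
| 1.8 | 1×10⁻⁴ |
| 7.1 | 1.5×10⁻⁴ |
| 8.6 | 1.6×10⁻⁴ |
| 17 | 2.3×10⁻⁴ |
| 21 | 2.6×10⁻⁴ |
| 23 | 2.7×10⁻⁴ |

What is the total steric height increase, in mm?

Δh = 240 mm

Layer 1 at 23 °C → α = 2.7×10⁻⁴ K⁻¹
Layer 2 at 17 °C → α = 2.3×10⁻⁴ K⁻¹
Layer 3 at 8.6 °C → α = 1.6×10⁻⁴ K⁻¹
Layer 4 at 1.8 °C → α = 1×10⁻⁴ K⁻¹
Layer 1: 49 × 0.91 × 2.7×10⁻⁴ = 0.0120393 m
Layer 2: 0.99 × 2.3×10⁻⁴ × 320 = 0.072864 m
710 × 1.6×10⁻⁴ × 0.99 = 0.112464 m
Layer 4: 1×10⁻⁴ × 0.47 × 960 = 0.04512 m
Δh = 0.0120393 + 0.072864 + 0.112464 + 0.04512 = 0.2424873 m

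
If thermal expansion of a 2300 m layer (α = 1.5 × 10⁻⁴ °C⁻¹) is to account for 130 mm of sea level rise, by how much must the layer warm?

ΔT = Δh/(αH) = 0.13 / (1.5×10⁻⁴ × 2300) ≈ 0.3768 K

ΔT ≈ 0.377 K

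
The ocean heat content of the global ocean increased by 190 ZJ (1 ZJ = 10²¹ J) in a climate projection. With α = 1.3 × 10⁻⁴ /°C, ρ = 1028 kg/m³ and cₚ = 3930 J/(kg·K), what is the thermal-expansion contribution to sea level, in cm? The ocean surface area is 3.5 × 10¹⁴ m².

Per unit area: Q = 190×10²¹ / (3.5×10¹⁴) ≈ 5.429×10⁸ J/m²
Δh = αQ/(ρcₚ) = 1.3×10⁻⁴ × 5.429×10⁸ / (1028 × 3930) ≈ 0.017469 m

1.75 cm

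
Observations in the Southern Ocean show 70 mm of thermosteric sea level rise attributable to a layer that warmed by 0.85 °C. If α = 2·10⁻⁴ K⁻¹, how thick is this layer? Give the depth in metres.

H = Δh/(αΔT) = 0.07 / (2×10⁻⁴ × 0.85) ≈ 411.8 m

H ≈ 412 m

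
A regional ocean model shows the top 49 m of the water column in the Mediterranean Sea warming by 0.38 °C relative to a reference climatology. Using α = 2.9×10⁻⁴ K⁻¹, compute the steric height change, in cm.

0.54 cm of thermosteric rise

Δh = αΔT·H = 2.9×10⁻⁴ × 0.38 × 49 = 0.0053998 m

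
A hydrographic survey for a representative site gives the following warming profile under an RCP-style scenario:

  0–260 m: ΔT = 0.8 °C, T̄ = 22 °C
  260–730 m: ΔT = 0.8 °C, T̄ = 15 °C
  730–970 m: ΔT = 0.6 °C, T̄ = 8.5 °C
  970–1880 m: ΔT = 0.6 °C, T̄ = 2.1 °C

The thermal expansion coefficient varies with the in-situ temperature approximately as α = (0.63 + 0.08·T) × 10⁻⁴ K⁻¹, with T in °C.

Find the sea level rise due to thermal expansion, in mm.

Layer 1: α = (0.63 + 0.08×22)×10⁻⁴ = 2.39×10⁻⁴ K⁻¹
Layer 2: α = (0.63 + 0.08×15)×10⁻⁴ = 1.83×10⁻⁴ K⁻¹
Layer 3: α = (0.63 + 0.08×8.5)×10⁻⁴ = 1.31×10⁻⁴ K⁻¹
Layer 4: α = (0.63 + 0.08×2.1)×10⁻⁴ = 0.798×10⁻⁴ K⁻¹
0–260 m: 0.8 × 2.39×10⁻⁴ × 260 = 0.049712 m
1.83×10⁻⁴ × 0.8 × 470 = 0.068808 m
Layer 3: 1.31×10⁻⁴ × 240 × 0.6 = 0.018864 m
970–1880 m: 0.798×10⁻⁴ × 910 × 0.6 = 0.0435708 m
Δh = 0.049712 + 0.068808 + 0.018864 + 0.0435708 = 0.1809548 m

Δh = 181 mm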